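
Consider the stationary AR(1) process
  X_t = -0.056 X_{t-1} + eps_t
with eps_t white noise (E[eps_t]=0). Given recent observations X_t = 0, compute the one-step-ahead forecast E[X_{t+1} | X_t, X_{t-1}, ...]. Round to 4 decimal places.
E[X_{t+1} \mid \mathcal F_t] = 0.0000

For an AR(p) model X_t = c + sum_i phi_i X_{t-i} + eps_t, the
one-step-ahead conditional mean is
  E[X_{t+1} | X_t, ...] = c + sum_i phi_i X_{t+1-i}.
Substitute known values:
  E[X_{t+1} | ...] = (-0.056) * (0)
                   = 0.0000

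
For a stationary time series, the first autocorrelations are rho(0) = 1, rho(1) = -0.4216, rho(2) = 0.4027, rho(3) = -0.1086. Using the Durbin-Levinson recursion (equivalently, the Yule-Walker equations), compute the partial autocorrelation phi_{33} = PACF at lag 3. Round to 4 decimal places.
\phi_{33} = 0.1710

The PACF at lag k is phi_{kk}, the last component of the solution
to the Yule-Walker system G_k phi = r_k where
  (G_k)_{ij} = rho(|i - j|), (r_k)_i = rho(i), i,j = 1..k.
Equivalently, Durbin-Levinson gives phi_{kk} iteratively:
  phi_{11} = rho(1)
  phi_{kk} = [rho(k) - sum_{j=1..k-1} phi_{k-1,j} rho(k-j)]
            / [1 - sum_{j=1..k-1} phi_{k-1,j} rho(j)],
  phi_{k,j} = phi_{k-1,j} - phi_{kk} phi_{k-1,k-j},  j = 1..k-1.
Step k = 1:
  phi_11 = rho(1) = -0.4216.
Step k = 2:
  phi_22 = [rho(2) - phi_11 rho(1)] / [1 - phi_11 rho(1)] = [0.4027 - (-0.4216)(-0.4216)] / [1 - (-0.4216)(-0.4216)]
         = 0.22495344 / 0.82225344 = 0.273582.
  Update: phi_21 = phi_11 - phi_22 phi_11 = -0.4216 - (0.273582)(-0.4216) = -0.306258.
Step k = 3:
  phi_33 = [rho(3) - phi_21 rho(2) - phi_22 rho(1)] / [1 - phi_21 rho(1) - phi_22 rho(2)]
    numerator   = -0.1086 - (-0.306258)(0.4027) - (0.273582)(-0.4216) = 0.13007211
    denominator = 1 - (-0.306258)(-0.4216) - (0.273582)(0.4027) = 0.76071031
  phi_33 = 0.13007211 / 0.76071031 = 0.171.
Therefore phi_{33} = 0.1710.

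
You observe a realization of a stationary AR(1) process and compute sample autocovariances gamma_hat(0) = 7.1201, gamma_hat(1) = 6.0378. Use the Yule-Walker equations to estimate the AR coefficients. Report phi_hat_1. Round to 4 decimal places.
\hat\phi_{1} = 0.8480

The Yule-Walker equations for an AR(p) process read, in matrix form,
  Gamma_p phi = r_p,   with   (Gamma_p)_{ij} = gamma(|i - j|),
                       (r_p)_i = gamma(i),   i,j = 1..p.
Substitute the sample gammas (Toeplitz matrix and right-hand side of size 1):
  Gamma_p = [[7.1201]]
  r_p     = [6.0378]
With p = 1 this is the single equation gamma(0) phi_1 = gamma(1):
  phi_hat_1 = gamma(1) / gamma(0) = 6.0378 / 7.1201 = 0.8480.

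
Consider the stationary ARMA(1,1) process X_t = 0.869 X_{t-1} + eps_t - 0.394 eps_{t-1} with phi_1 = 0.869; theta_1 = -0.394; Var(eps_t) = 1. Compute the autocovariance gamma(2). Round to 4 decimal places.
\gamma(2) = 1.1087

Multiply the model equation by X_{t-k} and take expectations. With theta_0 = psi_0 = 1 and psi_j the MA(infinity) weights, this gives
  gamma(k) - sum_i phi_i gamma(k-i) = c_k,
  c_k = sigma^2 * sum_{j=k..q} theta_j psi_{j-k}   (c_k = 0 for k > q),
using gamma(-m) = gamma(m).
psi-weights needed (psi_j = theta_j + sum_i phi_i psi_{j-i}):
  psi_1 = theta_1 + phi_1 = -0.394 + (0.869) = 0.475
Right-hand sides:
  c_0 = sigma^2 (1 + theta_1 psi_1) = 1 * (1 + (-0.394)(0.475)) = 1 * 0.81285 = 0.81285
  c_1 = sigma^2 theta_1 = 1 * (-0.394) = -0.394
  c_2 = 0
Equations for k = 0 and k = 1 (AR order 1):
  gamma(0) = phi_1 gamma(1) + c_0
  gamma(1) = phi_1 gamma(0) + c_1
Substituting the second into the first: gamma(0) (1 - phi_1^2) = c_0 + phi_1 c_1, so
  gamma(0) = (c_0 + phi_1 c_1) / (1 - phi_1^2) = (0.81285 + (0.869)(-0.394)) / (1 - (0.869)^2) = 0.470464 / 0.244839 = 1.921524.
  gamma(1) = phi_1 gamma(0) + c_1 = (0.869)(1.921524) + (-0.394) = 1.275804.
For k = 2 (> q): gamma(2) = phi_1 gamma(1) = (0.869)(1.275804) = 1.108674.
Therefore gamma(2) = 1.1087 (to 4 decimal places).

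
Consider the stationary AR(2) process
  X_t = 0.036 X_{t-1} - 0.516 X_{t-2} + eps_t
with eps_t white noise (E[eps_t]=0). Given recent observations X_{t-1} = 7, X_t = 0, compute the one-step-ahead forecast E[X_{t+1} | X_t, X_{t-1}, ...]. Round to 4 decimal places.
E[X_{t+1} \mid \mathcal F_t] = -3.6120

For an AR(p) model X_t = c + sum_i phi_i X_{t-i} + eps_t, the
one-step-ahead conditional mean is
  E[X_{t+1} | X_t, ...] = c + sum_i phi_i X_{t+1-i}.
Substitute known values:
  E[X_{t+1} | ...] = (0.036) * (0) + (-0.516) * (7)
                   = -3.6120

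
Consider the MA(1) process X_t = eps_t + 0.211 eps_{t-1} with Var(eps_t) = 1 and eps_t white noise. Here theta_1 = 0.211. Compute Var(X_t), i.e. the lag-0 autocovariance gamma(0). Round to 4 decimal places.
\gamma(0) = 1.0445

For an MA(q) process X_t = eps_t + sum_i theta_i eps_{t-i} with
Var(eps_t) = sigma^2, the variance is
  gamma(0) = sigma^2 * (1 + sum_i theta_i^2).
  sum_i theta_i^2 = (0.211)^2 = 0.044521.
  gamma(0) = 1 * (1 + 0.044521) = 1 * 1.044521 = 1.044521, which rounds to 1.0445.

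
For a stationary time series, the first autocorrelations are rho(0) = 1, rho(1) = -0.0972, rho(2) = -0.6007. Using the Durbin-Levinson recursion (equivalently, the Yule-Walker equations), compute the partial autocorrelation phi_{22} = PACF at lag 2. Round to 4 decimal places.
\phi_{22} = -0.6160

The PACF at lag k is phi_{kk}, the last component of the solution
to the Yule-Walker system G_k phi = r_k where
  (G_k)_{ij} = rho(|i - j|), (r_k)_i = rho(i), i,j = 1..k.
Equivalently, Durbin-Levinson gives phi_{kk} iteratively:
  phi_{11} = rho(1)
  phi_{kk} = [rho(k) - sum_{j=1..k-1} phi_{k-1,j} rho(k-j)]
            / [1 - sum_{j=1..k-1} phi_{k-1,j} rho(j)],
  phi_{k,j} = phi_{k-1,j} - phi_{kk} phi_{k-1,k-j},  j = 1..k-1.
Step k = 1:
  phi_11 = rho(1) = -0.0972.
Step k = 2:
  phi_22 = [rho(2) - phi_11 rho(1)] / [1 - phi_11 rho(1)] = [-0.6007 - (-0.0972)(-0.0972)] / [1 - (-0.0972)(-0.0972)]
         = -0.61014784 / 0.99055216 = -0.616.
Therefore phi_{22} = -0.6160.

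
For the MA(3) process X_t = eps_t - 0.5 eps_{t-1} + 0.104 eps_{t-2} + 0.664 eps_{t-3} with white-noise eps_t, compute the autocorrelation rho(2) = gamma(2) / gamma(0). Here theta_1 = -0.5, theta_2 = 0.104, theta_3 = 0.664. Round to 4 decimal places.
\rho(2) = -0.1340

For an MA(q) process with theta_0 = 1, the autocovariance is
  gamma(k) = sigma^2 * sum_{i=0..q-k} theta_i * theta_{i+k},
and rho(k) = gamma(k) / gamma(0). Sigma^2 cancels.
  numerator   = (1)*(0.104) + (-0.5)*(0.664) = -0.228.
  denominator = (1)^2 + (-0.5)^2 + (0.104)^2 + (0.664)^2 = 1.701712.
  rho(2) = -0.228 / 1.701712 = -0.1340.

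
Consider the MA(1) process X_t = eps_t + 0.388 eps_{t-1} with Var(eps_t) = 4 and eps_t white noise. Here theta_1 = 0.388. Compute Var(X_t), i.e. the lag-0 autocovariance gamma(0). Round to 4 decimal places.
\gamma(0) = 4.6022

For an MA(q) process X_t = eps_t + sum_i theta_i eps_{t-i} with
Var(eps_t) = sigma^2, the variance is
  gamma(0) = sigma^2 * (1 + sum_i theta_i^2).
  sum_i theta_i^2 = (0.388)^2 = 0.150544.
  gamma(0) = 4 * (1 + 0.150544) = 4 * 1.150544 = 4.602176, which rounds to 4.6022.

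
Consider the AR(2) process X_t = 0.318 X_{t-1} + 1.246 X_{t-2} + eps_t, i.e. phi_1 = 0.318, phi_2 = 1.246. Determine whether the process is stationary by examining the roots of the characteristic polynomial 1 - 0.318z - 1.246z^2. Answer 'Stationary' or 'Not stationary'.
\text{Not stationary}

The AR(p) characteristic polynomial is P(z) = 1 - 0.318z - 1.246z^2.
Stationarity requires all roots to lie outside the unit circle, i.e. |z| > 1 for every root.
Set 1 + (-0.318) z + (-1.246) z^2 = 0, i.e. a z^2 + b z + c = 0 with a = -1.246, b = -0.318, c = 1.
Discriminant D = b^2 - 4ac = (-0.318)^2 - 4*(-1.246)*1 = 0.101124 - (-4.984) = 5.085124.
D >= 0, so the roots are real: z = (-b +/- sqrt(D)) / (2a) = (0.318 +/- 2.255022) / (-2.492).
  z_1 = (0.318 + 2.255022) / (-2.492) = -1.0325,   |z_1| = 1.0325.
  z_2 = (0.318 - 2.255022) / (-2.492) = 0.7773,   |z_2| = 0.7773.
Moduli of all roots: 1.0325, 0.7773.
All moduli strictly greater than 1? No.
Verdict: Not stationary.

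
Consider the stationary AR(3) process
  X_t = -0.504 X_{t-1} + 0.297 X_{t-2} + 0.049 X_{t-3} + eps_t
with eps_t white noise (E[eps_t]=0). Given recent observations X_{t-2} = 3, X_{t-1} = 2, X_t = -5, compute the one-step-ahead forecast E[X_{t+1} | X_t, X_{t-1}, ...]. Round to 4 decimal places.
E[X_{t+1} \mid \mathcal F_t] = 3.2610

For an AR(p) model X_t = c + sum_i phi_i X_{t-i} + eps_t, the
one-step-ahead conditional mean is
  E[X_{t+1} | X_t, ...] = c + sum_i phi_i X_{t+1-i}.
Substitute known values:
  E[X_{t+1} | ...] = (-0.504) * (-5) + (0.297) * (2) + (0.049) * (3)
                   = 3.2610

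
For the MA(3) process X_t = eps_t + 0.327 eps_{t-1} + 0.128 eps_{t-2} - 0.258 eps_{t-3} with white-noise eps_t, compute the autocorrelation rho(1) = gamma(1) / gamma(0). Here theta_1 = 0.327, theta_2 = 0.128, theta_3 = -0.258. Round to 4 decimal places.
\rho(1) = 0.2822

For an MA(q) process with theta_0 = 1, the autocovariance is
  gamma(k) = sigma^2 * sum_{i=0..q-k} theta_i * theta_{i+k},
and rho(k) = gamma(k) / gamma(0). Sigma^2 cancels.
  numerator   = (1)*(0.327) + (0.327)*(0.128) + (0.128)*(-0.258) = 0.335832.
  denominator = (1)^2 + (0.327)^2 + (0.128)^2 + (-0.258)^2 = 1.189877.
  rho(1) = 0.335832 / 1.189877 = 0.2822.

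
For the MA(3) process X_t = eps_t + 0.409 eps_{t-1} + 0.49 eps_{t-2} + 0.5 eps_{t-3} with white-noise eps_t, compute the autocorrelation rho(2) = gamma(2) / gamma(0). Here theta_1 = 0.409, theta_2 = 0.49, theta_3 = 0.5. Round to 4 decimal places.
\rho(2) = 0.4190

For an MA(q) process with theta_0 = 1, the autocovariance is
  gamma(k) = sigma^2 * sum_{i=0..q-k} theta_i * theta_{i+k},
and rho(k) = gamma(k) / gamma(0). Sigma^2 cancels.
  numerator   = (1)*(0.49) + (0.409)*(0.5) = 0.6945.
  denominator = (1)^2 + (0.409)^2 + (0.49)^2 + (0.5)^2 = 1.657381.
  rho(2) = 0.6945 / 1.657381 = 0.4190.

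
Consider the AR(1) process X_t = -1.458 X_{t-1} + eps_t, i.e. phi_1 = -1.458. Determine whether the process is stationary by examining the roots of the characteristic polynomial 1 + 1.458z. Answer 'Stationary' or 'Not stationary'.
\text{Not stationary}

The AR(p) characteristic polynomial is P(z) = 1 + 1.458z.
Stationarity requires all roots to lie outside the unit circle, i.e. |z| > 1 for every root.
This is linear in z: 1 + (1.458) z = 0  =>  z = -1/(1.458) = -0.685871,  |z| = 0.685871.
Moduli of all roots: 0.6859.
All moduli strictly greater than 1? No.
Verdict: Not stationary.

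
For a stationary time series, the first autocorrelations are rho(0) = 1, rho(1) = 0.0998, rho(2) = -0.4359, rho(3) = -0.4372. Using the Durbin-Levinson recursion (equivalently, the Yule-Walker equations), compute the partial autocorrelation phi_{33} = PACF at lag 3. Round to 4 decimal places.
\phi_{33} = -0.4171

The PACF at lag k is phi_{kk}, the last component of the solution
to the Yule-Walker system G_k phi = r_k where
  (G_k)_{ij} = rho(|i - j|), (r_k)_i = rho(i), i,j = 1..k.
Equivalently, Durbin-Levinson gives phi_{kk} iteratively:
  phi_{11} = rho(1)
  phi_{kk} = [rho(k) - sum_{j=1..k-1} phi_{k-1,j} rho(k-j)]
            / [1 - sum_{j=1..k-1} phi_{k-1,j} rho(j)],
  phi_{k,j} = phi_{k-1,j} - phi_{kk} phi_{k-1,k-j},  j = 1..k-1.
Step k = 1:
  phi_11 = rho(1) = 0.0998.
Step k = 2:
  phi_22 = [rho(2) - phi_11 rho(1)] / [1 - phi_11 rho(1)] = [-0.4359 - (0.0998)(0.0998)] / [1 - (0.0998)(0.0998)]
         = -0.44586004 / 0.99003996 = -0.450345.
  Update: phi_21 = phi_11 - phi_22 phi_11 = 0.0998 - (-0.450345)(0.0998) = 0.144744.
Step k = 3:
  phi_33 = [rho(3) - phi_21 rho(2) - phi_22 rho(1)] / [1 - phi_21 rho(1) - phi_22 rho(2)]
    numerator   = -0.4372 - (0.144744)(-0.4359) - (-0.450345)(0.0998) = -0.3291614
    denominator = 1 - (0.144744)(0.0998) - (-0.450345)(-0.4359) = 0.7892489
  phi_33 = -0.3291614 / 0.7892489 = -0.4171.
Therefore phi_{33} = -0.4171.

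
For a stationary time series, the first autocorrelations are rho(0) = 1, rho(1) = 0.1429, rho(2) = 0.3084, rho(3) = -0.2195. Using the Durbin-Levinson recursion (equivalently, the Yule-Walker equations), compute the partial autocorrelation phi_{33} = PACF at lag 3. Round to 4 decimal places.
\phi_{33} = -0.3270

The PACF at lag k is phi_{kk}, the last component of the solution
to the Yule-Walker system G_k phi = r_k where
  (G_k)_{ij} = rho(|i - j|), (r_k)_i = rho(i), i,j = 1..k.
Equivalently, Durbin-Levinson gives phi_{kk} iteratively:
  phi_{11} = rho(1)
  phi_{kk} = [rho(k) - sum_{j=1..k-1} phi_{k-1,j} rho(k-j)]
            / [1 - sum_{j=1..k-1} phi_{k-1,j} rho(j)],
  phi_{k,j} = phi_{k-1,j} - phi_{kk} phi_{k-1,k-j},  j = 1..k-1.
Step k = 1:
  phi_11 = rho(1) = 0.1429.
Step k = 2:
  phi_22 = [rho(2) - phi_11 rho(1)] / [1 - phi_11 rho(1)] = [0.3084 - (0.1429)(0.1429)] / [1 - (0.1429)(0.1429)]
         = 0.28797959 / 0.97957959 = 0.293983.
  Update: phi_21 = phi_11 - phi_22 phi_11 = 0.1429 - (0.293983)(0.1429) = 0.10089.
Step k = 3:
  phi_33 = [rho(3) - phi_21 rho(2) - phi_22 rho(1)] / [1 - phi_21 rho(1) - phi_22 rho(2)]
    numerator   = -0.2195 - (0.10089)(0.3084) - (0.293983)(0.1429) = -0.29262458
    denominator = 1 - (0.10089)(0.1429) - (0.293983)(0.3084) = 0.89491853
  phi_33 = -0.29262458 / 0.89491853 = -0.327.
Therefore phi_{33} = -0.3270.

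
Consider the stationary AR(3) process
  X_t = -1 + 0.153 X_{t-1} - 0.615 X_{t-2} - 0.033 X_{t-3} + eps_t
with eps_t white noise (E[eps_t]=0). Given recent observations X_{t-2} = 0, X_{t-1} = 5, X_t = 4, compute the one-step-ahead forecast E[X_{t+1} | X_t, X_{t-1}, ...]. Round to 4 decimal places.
E[X_{t+1} \mid \mathcal F_t] = -3.4630

For an AR(p) model X_t = c + sum_i phi_i X_{t-i} + eps_t, the
one-step-ahead conditional mean is
  E[X_{t+1} | X_t, ...] = c + sum_i phi_i X_{t+1-i}.
Substitute known values:
  E[X_{t+1} | ...] = -1 + (0.153) * (4) + (-0.615) * (5) + (-0.033) * (0)
                   = -3.4630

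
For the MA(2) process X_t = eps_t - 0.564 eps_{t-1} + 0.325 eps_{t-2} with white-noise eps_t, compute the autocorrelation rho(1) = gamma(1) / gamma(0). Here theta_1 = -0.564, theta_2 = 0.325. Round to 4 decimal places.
\rho(1) = -0.5249

For an MA(q) process with theta_0 = 1, the autocovariance is
  gamma(k) = sigma^2 * sum_{i=0..q-k} theta_i * theta_{i+k},
and rho(k) = gamma(k) / gamma(0). Sigma^2 cancels.
  numerator   = (1)*(-0.564) + (-0.564)*(0.325) = -0.7473.
  denominator = (1)^2 + (-0.564)^2 + (0.325)^2 = 1.423721.
  rho(1) = -0.7473 / 1.423721 = -0.5249.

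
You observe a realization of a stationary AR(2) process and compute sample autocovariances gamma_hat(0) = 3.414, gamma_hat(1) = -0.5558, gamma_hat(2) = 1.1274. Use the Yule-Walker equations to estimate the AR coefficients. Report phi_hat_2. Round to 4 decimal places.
\hat\phi_{2} = 0.3120

The Yule-Walker equations for an AR(p) process read, in matrix form,
  Gamma_p phi = r_p,   with   (Gamma_p)_{ij} = gamma(|i - j|),
                       (r_p)_i = gamma(i),   i,j = 1..p.
Substitute the sample gammas (Toeplitz matrix and right-hand side of size 2):
  Gamma_p = [[3.414, -0.5558], [-0.5558, 3.414]]
  r_p     = [-0.5558, 1.1274]
Written out:
  3.414 phi_1 - 0.5558 phi_2 = -0.5558
  -0.5558 phi_1 + 3.414 phi_2 = 1.1274
Solve by Cramer's rule:
  det = gamma(0)^2 - gamma(1)^2 = (3.414)^2 - (-0.5558)^2 = 11.655396 - 0.30891364 = 11.34648236
  phi_hat_1 = [gamma(1) gamma(0) - gamma(1) gamma(2)] / det = [(-0.5558)(3.414) - (-0.5558)(1.1274)] / 11.34648236 = -1.27089228 / 11.34648236 = -0.112
  phi_hat_2 = [gamma(0) gamma(2) - gamma(1)^2] / det = [(3.414)(1.1274) - (-0.5558)^2] / 11.34648236 = 3.54002996 / 11.34648236 = 0.312
So phi_hat = [-0.1120, 0.3120].
Therefore phi_hat_2 = 0.3120.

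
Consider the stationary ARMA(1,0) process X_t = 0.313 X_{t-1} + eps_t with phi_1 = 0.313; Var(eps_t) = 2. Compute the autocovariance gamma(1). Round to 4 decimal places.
\gamma(1) = 0.6940

Multiply the model equation by X_{t-k} and take expectations. With theta_0 = psi_0 = 1 and psi_j the MA(infinity) weights, this gives
  gamma(k) - sum_i phi_i gamma(k-i) = c_k,
  c_k = sigma^2 * sum_{j=k..q} theta_j psi_{j-k}   (c_k = 0 for k > q),
using gamma(-m) = gamma(m).
Pure AR (q = 0): c_0 = sigma^2 = 2, c_k = 0 for k >= 1.
Equations for k = 0 and k = 1 (AR order 1):
  gamma(0) = phi_1 gamma(1) + c_0
  gamma(1) = phi_1 gamma(0) + c_1
Substituting the second into the first: gamma(0) (1 - phi_1^2) = c_0 + phi_1 c_1, so
  gamma(0) = c_0 / (1 - phi_1^2) = 2 / (1 - (0.313)^2) = 2 / 0.902031 = 2.217219.
  gamma(1) = phi_1 gamma(0) = (0.313)(2.217219) = 0.693989.
Therefore gamma(1) = 0.6940 (to 4 decimal places).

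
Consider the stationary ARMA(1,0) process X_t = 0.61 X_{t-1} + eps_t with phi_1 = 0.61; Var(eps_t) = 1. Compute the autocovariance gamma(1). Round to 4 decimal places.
\gamma(1) = 0.9715

Multiply the model equation by X_{t-k} and take expectations. With theta_0 = psi_0 = 1 and psi_j the MA(infinity) weights, this gives
  gamma(k) - sum_i phi_i gamma(k-i) = c_k,
  c_k = sigma^2 * sum_{j=k..q} theta_j psi_{j-k}   (c_k = 0 for k > q),
using gamma(-m) = gamma(m).
Pure AR (q = 0): c_0 = sigma^2 = 1, c_k = 0 for k >= 1.
Equations for k = 0 and k = 1 (AR order 1):
  gamma(0) = phi_1 gamma(1) + c_0
  gamma(1) = phi_1 gamma(0) + c_1
Substituting the second into the first: gamma(0) (1 - phi_1^2) = c_0 + phi_1 c_1, so
  gamma(0) = c_0 / (1 - phi_1^2) = 1 / (1 - (0.61)^2) = 1 / 0.6279 = 1.59261.
  gamma(1) = phi_1 gamma(0) = (0.61)(1.59261) = 0.971492.
Therefore gamma(1) = 0.9715 (to 4 decimal places).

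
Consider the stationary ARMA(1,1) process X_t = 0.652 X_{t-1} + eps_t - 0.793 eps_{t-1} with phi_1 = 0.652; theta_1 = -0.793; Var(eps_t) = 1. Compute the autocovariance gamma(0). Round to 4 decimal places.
\gamma(0) = 1.0346

Multiply the model equation by X_{t-k} and take expectations. With theta_0 = psi_0 = 1 and psi_j the MA(infinity) weights, this gives
  gamma(k) - sum_i phi_i gamma(k-i) = c_k,
  c_k = sigma^2 * sum_{j=k..q} theta_j psi_{j-k}   (c_k = 0 for k > q),
using gamma(-m) = gamma(m).
psi-weights needed (psi_j = theta_j + sum_i phi_i psi_{j-i}):
  psi_1 = theta_1 + phi_1 = -0.793 + (0.652) = -0.141
Right-hand sides:
  c_0 = sigma^2 (1 + theta_1 psi_1) = 1 * (1 + (-0.793)(-0.141)) = 1 * 1.111813 = 1.111813
  c_1 = sigma^2 theta_1 = 1 * (-0.793) = -0.793
  c_2 = 0
Equations for k = 0 and k = 1 (AR order 1):
  gamma(0) = phi_1 gamma(1) + c_0
  gamma(1) = phi_1 gamma(0) + c_1
Substituting the second into the first: gamma(0) (1 - phi_1^2) = c_0 + phi_1 c_1, so
  gamma(0) = (c_0 + phi_1 c_1) / (1 - phi_1^2) = (1.111813 + (0.652)(-0.793)) / (1 - (0.652)^2) = 0.594777 / 0.574896 = 1.034582.
Therefore gamma(0) = 1.0346 (to 4 decimal places).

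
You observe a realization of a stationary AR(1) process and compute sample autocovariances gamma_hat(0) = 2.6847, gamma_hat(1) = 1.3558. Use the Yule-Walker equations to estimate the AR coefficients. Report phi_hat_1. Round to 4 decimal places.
\hat\phi_{1} = 0.5050

The Yule-Walker equations for an AR(p) process read, in matrix form,
  Gamma_p phi = r_p,   with   (Gamma_p)_{ij} = gamma(|i - j|),
                       (r_p)_i = gamma(i),   i,j = 1..p.
Substitute the sample gammas (Toeplitz matrix and right-hand side of size 1):
  Gamma_p = [[2.6847]]
  r_p     = [1.3558]
With p = 1 this is the single equation gamma(0) phi_1 = gamma(1):
  phi_hat_1 = gamma(1) / gamma(0) = 1.3558 / 2.6847 = 0.5050.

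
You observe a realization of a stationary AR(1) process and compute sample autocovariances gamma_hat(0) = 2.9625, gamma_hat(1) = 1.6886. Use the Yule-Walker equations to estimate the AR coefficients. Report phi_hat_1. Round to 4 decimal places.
\hat\phi_{1} = 0.5700

The Yule-Walker equations for an AR(p) process read, in matrix form,
  Gamma_p phi = r_p,   with   (Gamma_p)_{ij} = gamma(|i - j|),
                       (r_p)_i = gamma(i),   i,j = 1..p.
Substitute the sample gammas (Toeplitz matrix and right-hand side of size 1):
  Gamma_p = [[2.9625]]
  r_p     = [1.6886]
With p = 1 this is the single equation gamma(0) phi_1 = gamma(1):
  phi_hat_1 = gamma(1) / gamma(0) = 1.6886 / 2.9625 = 0.5700.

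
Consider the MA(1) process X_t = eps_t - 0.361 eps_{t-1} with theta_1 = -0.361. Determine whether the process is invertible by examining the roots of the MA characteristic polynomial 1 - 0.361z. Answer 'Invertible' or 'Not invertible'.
\text{Invertible}

The MA(q) characteristic polynomial is P(z) = 1 - 0.361z.
Invertibility requires all roots to lie outside the unit circle, i.e. |z| > 1 for every root.
This is linear in z: 1 + (-0.361) z = 0  =>  z = -1/(-0.361) = 2.770083,  |z| = 2.770083.
Moduli of all roots: 2.7701.
All moduli strictly greater than 1? Yes.
Verdict: Invertible.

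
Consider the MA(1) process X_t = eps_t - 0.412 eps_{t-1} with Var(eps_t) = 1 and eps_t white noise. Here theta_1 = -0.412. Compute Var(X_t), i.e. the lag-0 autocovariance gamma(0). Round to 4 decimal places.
\gamma(0) = 1.1697

For an MA(q) process X_t = eps_t + sum_i theta_i eps_{t-i} with
Var(eps_t) = sigma^2, the variance is
  gamma(0) = sigma^2 * (1 + sum_i theta_i^2).
  sum_i theta_i^2 = (-0.412)^2 = 0.169744.
  gamma(0) = 1 * (1 + 0.169744) = 1 * 1.169744 = 1.169744, which rounds to 1.1697.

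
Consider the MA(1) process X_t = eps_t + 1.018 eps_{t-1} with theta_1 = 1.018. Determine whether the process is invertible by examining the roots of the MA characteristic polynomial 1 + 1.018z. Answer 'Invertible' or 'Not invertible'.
\text{Not invertible}

The MA(q) characteristic polynomial is P(z) = 1 + 1.018z.
Invertibility requires all roots to lie outside the unit circle, i.e. |z| > 1 for every root.
This is linear in z: 1 + (1.018) z = 0  =>  z = -1/(1.018) = -0.982318,  |z| = 0.982318.
Moduli of all roots: 0.9823.
All moduli strictly greater than 1? No.
Verdict: Not invertible.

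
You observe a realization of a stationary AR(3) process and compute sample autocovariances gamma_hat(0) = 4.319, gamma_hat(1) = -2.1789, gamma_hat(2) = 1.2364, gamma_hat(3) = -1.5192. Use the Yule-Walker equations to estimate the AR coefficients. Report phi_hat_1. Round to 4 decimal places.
\hat\phi_{1} = -0.4720

The Yule-Walker equations for an AR(p) process read, in matrix form,
  Gamma_p phi = r_p,   with   (Gamma_p)_{ij} = gamma(|i - j|),
                       (r_p)_i = gamma(i),   i,j = 1..p.
Substitute the sample gammas (Toeplitz matrix and right-hand side of size 3):
  Gamma_p = [[4.319, -2.1789, 1.2364], [-2.1789, 4.319, -2.1789], [1.2364, -2.1789, 4.319]]
  r_p     = [-2.1789, 1.2364, -1.5192]
Written out (R1..R3):
  (R1) 4.319 phi_1 - 2.1789 phi_2 + 1.2364 phi_3 = -2.1789
  (R2) -2.1789 phi_1 + 4.319 phi_2 - 2.1789 phi_3 = 1.2364
  (R3) 1.2364 phi_1 - 2.1789 phi_2 + 4.319 phi_3 = -1.5192
Gaussian elimination:
  R2 <- R2 - (-2.1789/4.319) R1 = R2 - (-0.504492) R1:  3.219763 phi_2 - 1.555146 phi_3 = 0.137163
  R3 <- R3 - (1.2364/4.319) R1 = R3 - (0.28627) R1:  -1.555146 phi_2 + 3.965056 phi_3 = -0.895446
  R3 <- R3 - (-1.555146/3.219763) R2 = R3 - (-0.483) R2:  3.21392 phi_3 = -0.829197
Back-substitution:
  phi_hat_3 = -0.829197 / 3.21392 = -0.258002
  phi_hat_2 = (0.137163 - (-1.555146)(-0.258002)) / 3.219763 = -0.082015
  phi_hat_1 = (-2.1789 - (-2.1789)(-0.082015) - (1.2364)(-0.258002)) / 4.319 = -0.472009
So phi_hat = [-0.4720, -0.0820, -0.2580].
Therefore phi_hat_1 = -0.4720.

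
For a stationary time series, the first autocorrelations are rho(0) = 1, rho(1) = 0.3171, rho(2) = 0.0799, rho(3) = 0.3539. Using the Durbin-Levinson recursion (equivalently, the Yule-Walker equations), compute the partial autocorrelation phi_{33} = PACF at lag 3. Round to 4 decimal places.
\phi_{33} = 0.3729

The PACF at lag k is phi_{kk}, the last component of the solution
to the Yule-Walker system G_k phi = r_k where
  (G_k)_{ij} = rho(|i - j|), (r_k)_i = rho(i), i,j = 1..k.
Equivalently, Durbin-Levinson gives phi_{kk} iteratively:
  phi_{11} = rho(1)
  phi_{kk} = [rho(k) - sum_{j=1..k-1} phi_{k-1,j} rho(k-j)]
            / [1 - sum_{j=1..k-1} phi_{k-1,j} rho(j)],
  phi_{k,j} = phi_{k-1,j} - phi_{kk} phi_{k-1,k-j},  j = 1..k-1.
Step k = 1:
  phi_11 = rho(1) = 0.3171.
Step k = 2:
  phi_22 = [rho(2) - phi_11 rho(1)] / [1 - phi_11 rho(1)] = [0.0799 - (0.3171)(0.3171)] / [1 - (0.3171)(0.3171)]
         = -0.02065241 / 0.89944759 = -0.022961.
  Update: phi_21 = phi_11 - phi_22 phi_11 = 0.3171 - (-0.022961)(0.3171) = 0.324381.
Step k = 3:
  phi_33 = [rho(3) - phi_21 rho(2) - phi_22 rho(1)] / [1 - phi_21 rho(1) - phi_22 rho(2)]
    numerator   = 0.3539 - (0.324381)(0.0799) - (-0.022961)(0.3171) = 0.33526296
    denominator = 1 - (0.324381)(0.3171) - (-0.022961)(0.0799) = 0.89897339
  phi_33 = 0.33526296 / 0.89897339 = 0.3729.
Therefore phi_{33} = 0.3729.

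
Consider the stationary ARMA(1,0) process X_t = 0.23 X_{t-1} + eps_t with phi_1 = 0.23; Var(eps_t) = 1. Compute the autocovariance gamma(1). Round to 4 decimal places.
\gamma(1) = 0.2428

Multiply the model equation by X_{t-k} and take expectations. With theta_0 = psi_0 = 1 and psi_j the MA(infinity) weights, this gives
  gamma(k) - sum_i phi_i gamma(k-i) = c_k,
  c_k = sigma^2 * sum_{j=k..q} theta_j psi_{j-k}   (c_k = 0 for k > q),
using gamma(-m) = gamma(m).
Pure AR (q = 0): c_0 = sigma^2 = 1, c_k = 0 for k >= 1.
Equations for k = 0 and k = 1 (AR order 1):
  gamma(0) = phi_1 gamma(1) + c_0
  gamma(1) = phi_1 gamma(0) + c_1
Substituting the second into the first: gamma(0) (1 - phi_1^2) = c_0 + phi_1 c_1, so
  gamma(0) = c_0 / (1 - phi_1^2) = 1 / (1 - (0.23)^2) = 1 / 0.9471 = 1.055855.
  gamma(1) = phi_1 gamma(0) = (0.23)(1.055855) = 0.242847.
Therefore gamma(1) = 0.2428 (to 4 decimal places).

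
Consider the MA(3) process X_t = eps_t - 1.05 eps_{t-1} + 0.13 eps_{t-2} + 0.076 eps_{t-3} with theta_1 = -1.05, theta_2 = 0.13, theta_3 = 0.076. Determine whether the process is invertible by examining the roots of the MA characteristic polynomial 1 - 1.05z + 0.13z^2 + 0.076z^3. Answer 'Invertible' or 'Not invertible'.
\text{Invertible}

The MA(q) characteristic polynomial is P(z) = 1 - 1.05z + 0.13z^2 + 0.076z^3.
Invertibility requires all roots to lie outside the unit circle, i.e. |z| > 1 for every root.
Degree 3: look for a simple real root z0 first, then factor out (1 - z/z0) and solve the remaining quadratic.
Testing z0 = -5: P(-5) = 1 + (-1.05)(-5) + (0.13)(-5)^2 + (0.076)(-5)^3
  = 1 + (5.25) + (3.25) + (-9.5) = 0.  So z_0 = -5 is a root, |z_0| = 5.
Divide out the factor (1 + 0.2 z) = (1 - z/z0) (since 1/z0 = -0.2):
  P(z) = (1 + 0.2 z)(1 + (-1.25) z + (0.38) z^2)
  [check: z-coef -1.25 - (-0.2) = -1.05; z^2-coef 0.38 - (-0.2)(-1.25) = 0.13; z^3-coef -(-0.2)(0.38) = 0.076.]
Remaining roots from the quadratic factor 1 + (-1.25) z + (0.38) z^2:
  Set 1 + (-1.25) z + (0.38) z^2 = 0, i.e. a z^2 + b z + c = 0 with a = 0.38, b = -1.25, c = 1.
  Discriminant D = b^2 - 4ac = (-1.25)^2 - 4*(0.38)*1 = 1.5625 - (1.52) = 0.0425.
  D >= 0, so the roots are real: z = (-b +/- sqrt(D)) / (2a) = (1.25 +/- 0.206155) / (0.76).
    z_1 = (1.25 + 0.206155) / (0.76) = 1.916,   |z_1| = 1.916.
    z_2 = (1.25 - 0.206155) / (0.76) = 1.3735,   |z_2| = 1.3735.
Moduli of all roots: 5.0000, 1.9160, 1.3735.
All moduli strictly greater than 1? Yes.
Verdict: Invertible.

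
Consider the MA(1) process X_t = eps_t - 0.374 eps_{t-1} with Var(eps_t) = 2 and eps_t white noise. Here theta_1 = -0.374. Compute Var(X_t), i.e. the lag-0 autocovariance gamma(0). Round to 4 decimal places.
\gamma(0) = 2.2798

For an MA(q) process X_t = eps_t + sum_i theta_i eps_{t-i} with
Var(eps_t) = sigma^2, the variance is
  gamma(0) = sigma^2 * (1 + sum_i theta_i^2).
  sum_i theta_i^2 = (-0.374)^2 = 0.139876.
  gamma(0) = 2 * (1 + 0.139876) = 2 * 1.139876 = 2.279752, which rounds to 2.2798.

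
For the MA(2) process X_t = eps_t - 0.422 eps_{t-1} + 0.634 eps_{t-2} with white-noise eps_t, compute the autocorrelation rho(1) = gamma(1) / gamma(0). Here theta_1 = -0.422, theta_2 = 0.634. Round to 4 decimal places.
\rho(1) = -0.4364

For an MA(q) process with theta_0 = 1, the autocovariance is
  gamma(k) = sigma^2 * sum_{i=0..q-k} theta_i * theta_{i+k},
and rho(k) = gamma(k) / gamma(0). Sigma^2 cancels.
  numerator   = (1)*(-0.422) + (-0.422)*(0.634) = -0.689548.
  denominator = (1)^2 + (-0.422)^2 + (0.634)^2 = 1.58004.
  rho(1) = -0.689548 / 1.58004 = -0.4364.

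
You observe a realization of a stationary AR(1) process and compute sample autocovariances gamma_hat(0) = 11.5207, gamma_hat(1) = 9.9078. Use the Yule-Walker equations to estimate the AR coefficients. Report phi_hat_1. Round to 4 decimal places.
\hat\phi_{1} = 0.8600

The Yule-Walker equations for an AR(p) process read, in matrix form,
  Gamma_p phi = r_p,   with   (Gamma_p)_{ij} = gamma(|i - j|),
                       (r_p)_i = gamma(i),   i,j = 1..p.
Substitute the sample gammas (Toeplitz matrix and right-hand side of size 1):
  Gamma_p = [[11.5207]]
  r_p     = [9.9078]
With p = 1 this is the single equation gamma(0) phi_1 = gamma(1):
  phi_hat_1 = gamma(1) / gamma(0) = 9.9078 / 11.5207 = 0.8600.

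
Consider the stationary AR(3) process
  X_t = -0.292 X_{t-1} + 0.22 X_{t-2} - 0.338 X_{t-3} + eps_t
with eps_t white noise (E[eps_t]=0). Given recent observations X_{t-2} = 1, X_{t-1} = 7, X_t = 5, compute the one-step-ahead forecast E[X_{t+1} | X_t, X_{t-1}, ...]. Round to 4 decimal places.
E[X_{t+1} \mid \mathcal F_t] = -0.2580

For an AR(p) model X_t = c + sum_i phi_i X_{t-i} + eps_t, the
one-step-ahead conditional mean is
  E[X_{t+1} | X_t, ...] = c + sum_i phi_i X_{t+1-i}.
Substitute known values:
  E[X_{t+1} | ...] = (-0.292) * (5) + (0.22) * (7) + (-0.338) * (1)
                   = -0.2580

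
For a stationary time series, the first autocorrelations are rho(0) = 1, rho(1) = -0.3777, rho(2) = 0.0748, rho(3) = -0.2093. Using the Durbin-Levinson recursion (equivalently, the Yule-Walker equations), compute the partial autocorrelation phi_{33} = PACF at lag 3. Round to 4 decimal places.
\phi_{33} = -0.2450

The PACF at lag k is phi_{kk}, the last component of the solution
to the Yule-Walker system G_k phi = r_k where
  (G_k)_{ij} = rho(|i - j|), (r_k)_i = rho(i), i,j = 1..k.
Equivalently, Durbin-Levinson gives phi_{kk} iteratively:
  phi_{11} = rho(1)
  phi_{kk} = [rho(k) - sum_{j=1..k-1} phi_{k-1,j} rho(k-j)]
            / [1 - sum_{j=1..k-1} phi_{k-1,j} rho(j)],
  phi_{k,j} = phi_{k-1,j} - phi_{kk} phi_{k-1,k-j},  j = 1..k-1.
Step k = 1:
  phi_11 = rho(1) = -0.3777.
Step k = 2:
  phi_22 = [rho(2) - phi_11 rho(1)] / [1 - phi_11 rho(1)] = [0.0748 - (-0.3777)(-0.3777)] / [1 - (-0.3777)(-0.3777)]
         = -0.06785729 / 0.85734271 = -0.079148.
  Update: phi_21 = phi_11 - phi_22 phi_11 = -0.3777 - (-0.079148)(-0.3777) = -0.407594.
Step k = 3:
  phi_33 = [rho(3) - phi_21 rho(2) - phi_22 rho(1)] / [1 - phi_21 rho(1) - phi_22 rho(2)]
    numerator   = -0.2093 - (-0.407594)(0.0748) - (-0.079148)(-0.3777) = -0.20870629
    denominator = 1 - (-0.407594)(-0.3777) - (-0.079148)(0.0748) = 0.85197192
  phi_33 = -0.20870629 / 0.85197192 = -0.245.
Therefore phi_{33} = -0.2450.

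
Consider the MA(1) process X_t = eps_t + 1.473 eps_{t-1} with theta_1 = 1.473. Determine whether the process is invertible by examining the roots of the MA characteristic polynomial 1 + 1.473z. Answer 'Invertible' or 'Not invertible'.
\text{Not invertible}

The MA(q) characteristic polynomial is P(z) = 1 + 1.473z.
Invertibility requires all roots to lie outside the unit circle, i.e. |z| > 1 for every root.
This is linear in z: 1 + (1.473) z = 0  =>  z = -1/(1.473) = -0.678887,  |z| = 0.678887.
Moduli of all roots: 0.6789.
All moduli strictly greater than 1? No.
Verdict: Not invertible.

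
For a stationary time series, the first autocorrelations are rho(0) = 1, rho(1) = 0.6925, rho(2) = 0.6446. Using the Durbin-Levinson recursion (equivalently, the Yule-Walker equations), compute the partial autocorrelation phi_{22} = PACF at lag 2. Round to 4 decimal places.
\phi_{22} = 0.3171

The PACF at lag k is phi_{kk}, the last component of the solution
to the Yule-Walker system G_k phi = r_k where
  (G_k)_{ij} = rho(|i - j|), (r_k)_i = rho(i), i,j = 1..k.
Equivalently, Durbin-Levinson gives phi_{kk} iteratively:
  phi_{11} = rho(1)
  phi_{kk} = [rho(k) - sum_{j=1..k-1} phi_{k-1,j} rho(k-j)]
            / [1 - sum_{j=1..k-1} phi_{k-1,j} rho(j)],
  phi_{k,j} = phi_{k-1,j} - phi_{kk} phi_{k-1,k-j},  j = 1..k-1.
Step k = 1:
  phi_11 = rho(1) = 0.6925.
Step k = 2:
  phi_22 = [rho(2) - phi_11 rho(1)] / [1 - phi_11 rho(1)] = [0.6446 - (0.6925)(0.6925)] / [1 - (0.6925)(0.6925)]
         = 0.16504375 / 0.52044375 = 0.3171.
Therefore phi_{22} = 0.3171.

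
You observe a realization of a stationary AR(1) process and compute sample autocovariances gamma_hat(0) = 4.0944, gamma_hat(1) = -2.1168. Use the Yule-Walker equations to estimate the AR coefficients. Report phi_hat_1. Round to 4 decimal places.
\hat\phi_{1} = -0.5170

The Yule-Walker equations for an AR(p) process read, in matrix form,
  Gamma_p phi = r_p,   with   (Gamma_p)_{ij} = gamma(|i - j|),
                       (r_p)_i = gamma(i),   i,j = 1..p.
Substitute the sample gammas (Toeplitz matrix and right-hand side of size 1):
  Gamma_p = [[4.0944]]
  r_p     = [-2.1168]
With p = 1 this is the single equation gamma(0) phi_1 = gamma(1):
  phi_hat_1 = gamma(1) / gamma(0) = -2.1168 / 4.0944 = -0.5170.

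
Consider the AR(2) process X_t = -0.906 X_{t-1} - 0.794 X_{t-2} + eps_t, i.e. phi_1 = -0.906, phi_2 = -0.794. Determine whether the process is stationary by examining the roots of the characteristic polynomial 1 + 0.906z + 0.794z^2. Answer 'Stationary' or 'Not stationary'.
\text{Stationary}

The AR(p) characteristic polynomial is P(z) = 1 + 0.906z + 0.794z^2.
Stationarity requires all roots to lie outside the unit circle, i.e. |z| > 1 for every root.
Set 1 + (0.906) z + (0.794) z^2 = 0, i.e. a z^2 + b z + c = 0 with a = 0.794, b = 0.906, c = 1.
Discriminant D = b^2 - 4ac = (0.906)^2 - 4*(0.794)*1 = 0.820836 - (3.176) = -2.355164.
D < 0, so the roots are the complex-conjugate pair z = (-b +/- i sqrt(-D)) / (2a) = -0.5705 +/- 0.9664i.
For a conjugate pair |z|^2 = z * conj(z) = (product of roots) = c/a = 1/(0.794) = 1.259446, so |z| = sqrt(1.259446) = 1.1223 for both roots.
Moduli of all roots: 1.1223, 1.1223.
All moduli strictly greater than 1? Yes.
Verdict: Stationary.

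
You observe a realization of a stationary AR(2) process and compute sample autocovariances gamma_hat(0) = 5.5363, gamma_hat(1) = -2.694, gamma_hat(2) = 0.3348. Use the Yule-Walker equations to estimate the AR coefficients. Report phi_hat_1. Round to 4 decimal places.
\hat\phi_{1} = -0.5990

The Yule-Walker equations for an AR(p) process read, in matrix form,
  Gamma_p phi = r_p,   with   (Gamma_p)_{ij} = gamma(|i - j|),
                       (r_p)_i = gamma(i),   i,j = 1..p.
Substitute the sample gammas (Toeplitz matrix and right-hand side of size 2):
  Gamma_p = [[5.5363, -2.694], [-2.694, 5.5363]]
  r_p     = [-2.694, 0.3348]
Written out:
  5.5363 phi_1 - 2.694 phi_2 = -2.694
  -2.694 phi_1 + 5.5363 phi_2 = 0.3348
Solve by Cramer's rule:
  det = gamma(0)^2 - gamma(1)^2 = (5.5363)^2 - (-2.694)^2 = 30.65061769 - 7.257636 = 23.39298169
  phi_hat_1 = [gamma(1) gamma(0) - gamma(1) gamma(2)] / det = [(-2.694)(5.5363) - (-2.694)(0.3348)] / 23.39298169 = -14.012841 / 23.39298169 = -0.599
  phi_hat_2 = [gamma(0) gamma(2) - gamma(1)^2] / det = [(5.5363)(0.3348) - (-2.694)^2] / 23.39298169 = -5.40408276 / 23.39298169 = -0.231
So phi_hat = [-0.5990, -0.2310].
Therefore phi_hat_1 = -0.5990.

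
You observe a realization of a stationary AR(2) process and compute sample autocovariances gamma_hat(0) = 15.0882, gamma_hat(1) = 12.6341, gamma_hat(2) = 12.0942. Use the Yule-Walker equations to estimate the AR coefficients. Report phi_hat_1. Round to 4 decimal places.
\hat\phi_{1} = 0.5560

The Yule-Walker equations for an AR(p) process read, in matrix form,
  Gamma_p phi = r_p,   with   (Gamma_p)_{ij} = gamma(|i - j|),
                       (r_p)_i = gamma(i),   i,j = 1..p.
Substitute the sample gammas (Toeplitz matrix and right-hand side of size 2):
  Gamma_p = [[15.0882, 12.6341], [12.6341, 15.0882]]
  r_p     = [12.6341, 12.0942]
Written out:
  15.0882 phi_1 + 12.6341 phi_2 = 12.6341
  12.6341 phi_1 + 15.0882 phi_2 = 12.0942
Solve by Cramer's rule:
  det = gamma(0)^2 - gamma(1)^2 = (15.0882)^2 - (12.6341)^2 = 227.65377924 - 159.62048281 = 68.03329643
  phi_hat_1 = [gamma(1) gamma(0) - gamma(1) gamma(2)] / det = [(12.6341)(15.0882) - (12.6341)(12.0942)] / 68.03329643 = 37.8264954 / 68.03329643 = 0.556
  phi_hat_2 = [gamma(0) gamma(2) - gamma(1)^2] / det = [(15.0882)(12.0942) - (12.6341)^2] / 68.03329643 = 22.85922563 / 68.03329643 = 0.336
So phi_hat = [0.5560, 0.3360].
Therefore phi_hat_1 = 0.5560.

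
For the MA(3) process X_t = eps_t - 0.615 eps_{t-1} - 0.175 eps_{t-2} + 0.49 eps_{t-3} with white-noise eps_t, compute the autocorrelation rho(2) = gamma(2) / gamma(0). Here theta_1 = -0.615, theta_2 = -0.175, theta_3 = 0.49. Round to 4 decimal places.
\rho(2) = -0.2889

For an MA(q) process with theta_0 = 1, the autocovariance is
  gamma(k) = sigma^2 * sum_{i=0..q-k} theta_i * theta_{i+k},
and rho(k) = gamma(k) / gamma(0). Sigma^2 cancels.
  numerator   = (1)*(-0.175) + (-0.615)*(0.49) = -0.47635.
  denominator = (1)^2 + (-0.615)^2 + (-0.175)^2 + (0.49)^2 = 1.64895.
  rho(2) = -0.47635 / 1.64895 = -0.2889.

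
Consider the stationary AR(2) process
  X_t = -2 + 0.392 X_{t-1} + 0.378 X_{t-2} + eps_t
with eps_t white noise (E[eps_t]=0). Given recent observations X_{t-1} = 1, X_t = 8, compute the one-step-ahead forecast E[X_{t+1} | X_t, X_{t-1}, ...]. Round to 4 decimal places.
E[X_{t+1} \mid \mathcal F_t] = 1.5140

For an AR(p) model X_t = c + sum_i phi_i X_{t-i} + eps_t, the
one-step-ahead conditional mean is
  E[X_{t+1} | X_t, ...] = c + sum_i phi_i X_{t+1-i}.
Substitute known values:
  E[X_{t+1} | ...] = -2 + (0.392) * (8) + (0.378) * (1)
                   = 1.5140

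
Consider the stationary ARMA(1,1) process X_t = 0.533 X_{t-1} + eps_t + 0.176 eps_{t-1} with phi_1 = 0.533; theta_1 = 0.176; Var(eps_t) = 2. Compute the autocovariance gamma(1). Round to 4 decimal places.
\gamma(1) = 2.1665

Multiply the model equation by X_{t-k} and take expectations. With theta_0 = psi_0 = 1 and psi_j the MA(infinity) weights, this gives
  gamma(k) - sum_i phi_i gamma(k-i) = c_k,
  c_k = sigma^2 * sum_{j=k..q} theta_j psi_{j-k}   (c_k = 0 for k > q),
using gamma(-m) = gamma(m).
psi-weights needed (psi_j = theta_j + sum_i phi_i psi_{j-i}):
  psi_1 = theta_1 + phi_1 = 0.176 + (0.533) = 0.709
Right-hand sides:
  c_0 = sigma^2 (1 + theta_1 psi_1) = 2 * (1 + (0.176)(0.709)) = 2 * 1.124784 = 2.249568
  c_1 = sigma^2 theta_1 = 2 * (0.176) = 0.352
  c_2 = 0
Equations for k = 0 and k = 1 (AR order 1):
  gamma(0) = phi_1 gamma(1) + c_0
  gamma(1) = phi_1 gamma(0) + c_1
Substituting the second into the first: gamma(0) (1 - phi_1^2) = c_0 + phi_1 c_1, so
  gamma(0) = (c_0 + phi_1 c_1) / (1 - phi_1^2) = (2.249568 + (0.533)(0.352)) / (1 - (0.533)^2) = 2.437184 / 0.715911 = 3.404311.
  gamma(1) = phi_1 gamma(0) + c_1 = (0.533)(3.404311) + (0.352) = 2.166498.
Therefore gamma(1) = 2.1665 (to 4 decimal places).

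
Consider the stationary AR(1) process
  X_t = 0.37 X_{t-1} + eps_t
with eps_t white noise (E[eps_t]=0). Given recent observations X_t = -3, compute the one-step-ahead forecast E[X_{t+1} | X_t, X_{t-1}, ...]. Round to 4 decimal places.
E[X_{t+1} \mid \mathcal F_t] = -1.1100

For an AR(p) model X_t = c + sum_i phi_i X_{t-i} + eps_t, the
one-step-ahead conditional mean is
  E[X_{t+1} | X_t, ...] = c + sum_i phi_i X_{t+1-i}.
Substitute known values:
  E[X_{t+1} | ...] = (0.37) * (-3)
                   = -1.1100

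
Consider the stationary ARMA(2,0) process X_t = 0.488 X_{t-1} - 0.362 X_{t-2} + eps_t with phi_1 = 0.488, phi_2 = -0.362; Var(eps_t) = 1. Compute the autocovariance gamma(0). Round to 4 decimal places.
\gamma(0) = 1.3203

Multiply the model equation by X_{t-k} and take expectations. With theta_0 = psi_0 = 1 and psi_j the MA(infinity) weights, this gives
  gamma(k) - sum_i phi_i gamma(k-i) = c_k,
  c_k = sigma^2 * sum_{j=k..q} theta_j psi_{j-k}   (c_k = 0 for k > q),
using gamma(-m) = gamma(m).
Pure AR (q = 0): c_0 = sigma^2 = 1, c_k = 0 for k >= 1.
Equations for k = 0, 1, 2 (AR order 2, c_2 = 0):
  (E0) gamma(0) = phi_1 gamma(1) + phi_2 gamma(2) + c_0
  (E1) gamma(1) = phi_1 gamma(0) + phi_2 gamma(1) + c_1
  (E2) gamma(2) = phi_1 gamma(1) + phi_2 gamma(0)
From (E1): gamma(1) = A gamma(0) + B with
  A = phi_1 / (1 - phi_2) = 0.488 / 1.362 = 0.358297,   B = c_1 / (1 - phi_2) = 0 / 1.362 = 0.
Insert (E2) into (E0): gamma(0) (1 - phi_2^2) = phi_1 (1 + phi_2) gamma(1) + c_0.
  phi_1 (1 + phi_2) = (0.488)(0.638) = 0.311344,   1 - phi_2^2 = 0.868956.
Replace gamma(1) by A gamma(0) + B and collect gamma(0):
  gamma(0) [0.868956 - (0.311344)(0.358297)] = c_0 = 1
  gamma(0) * 0.757402 = 1
  gamma(0) = 1 / 0.757402 = 1.320302.
Therefore gamma(0) = 1.3203 (to 4 decimal places).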